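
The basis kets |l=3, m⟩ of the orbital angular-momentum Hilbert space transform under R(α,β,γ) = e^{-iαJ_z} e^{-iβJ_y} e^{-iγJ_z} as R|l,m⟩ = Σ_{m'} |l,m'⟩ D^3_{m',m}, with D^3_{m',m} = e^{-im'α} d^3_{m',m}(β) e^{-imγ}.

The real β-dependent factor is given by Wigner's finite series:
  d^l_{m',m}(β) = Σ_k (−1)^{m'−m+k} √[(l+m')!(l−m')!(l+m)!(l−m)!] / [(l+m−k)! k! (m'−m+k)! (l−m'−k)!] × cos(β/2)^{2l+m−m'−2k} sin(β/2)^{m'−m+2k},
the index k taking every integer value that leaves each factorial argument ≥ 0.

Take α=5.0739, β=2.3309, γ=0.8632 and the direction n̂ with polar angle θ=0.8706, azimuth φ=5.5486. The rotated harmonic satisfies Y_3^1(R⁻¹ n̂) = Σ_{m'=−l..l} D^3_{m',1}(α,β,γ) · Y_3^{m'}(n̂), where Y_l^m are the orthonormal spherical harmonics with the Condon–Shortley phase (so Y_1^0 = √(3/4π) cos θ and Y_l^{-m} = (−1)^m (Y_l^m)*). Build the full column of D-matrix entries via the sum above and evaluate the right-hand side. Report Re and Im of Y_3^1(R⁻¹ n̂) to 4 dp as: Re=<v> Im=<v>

Need the full column D^3_{m',1} for m'=−3..3 at α=5.0739, β=2.3309, γ=0.8632.
cos(β/2)=0.394337, sin(β/2)=0.918966
d^3_{-3,1}: single k=4 term ⇒ +0.429515;  D = -0.094292+0.419037i
d^3_{-2,1}: k∈[3..4] ⇒ +0.300975 -0.817268 = -0.516293;  D = +0.511228-0.072136i
d^3_{-1,1}: k∈[2..4] ⇒ +0.122524 -0.887202 +0.602277 = -0.162402;  D = +0.078100+0.142389i
d^3_{0,1}: k∈[1..3] ⇒ +0.030355 -0.494553 +0.895272 = +0.431074;  D = +0.280202-0.327585i
d^3_{1,1}: k∈[0..2] ⇒ +0.003760 -0.163365 +0.665402 = +0.505797;  D = +0.475807+0.171575i
d^3_{2,1}: k∈[0..1] ⇒ -0.027710 +0.300975 = +0.273265;  D = +0.004215+0.273233i
d^3_{3,1}: single k=0 term ⇒ +0.079089;  D = -0.073536+0.029111i
Y_3^{m'}(θ=0.8706,φ=5.5486) and Σ D·Y over m':
  (-0.0943+0.4190i)·(-0.1104+0.1504i)  (+0.5112-0.0721i)·(+0.0391+0.3831i)  (+0.0781+0.1424i)·(+0.1974+0.1783i)  (+0.2802-0.3276i)·(-0.2222+0.0000i)  (+0.4758+0.1716i)·(-0.1974+0.1783i)  (+0.0042+0.2732i)·(+0.0391-0.3831i)  (-0.0735+0.0291i)·(+0.1104+0.1504i)
Y_3^1(R⁻¹ n̂) = -0.109380+0.299575i

Re=-0.1094 Im=0.2996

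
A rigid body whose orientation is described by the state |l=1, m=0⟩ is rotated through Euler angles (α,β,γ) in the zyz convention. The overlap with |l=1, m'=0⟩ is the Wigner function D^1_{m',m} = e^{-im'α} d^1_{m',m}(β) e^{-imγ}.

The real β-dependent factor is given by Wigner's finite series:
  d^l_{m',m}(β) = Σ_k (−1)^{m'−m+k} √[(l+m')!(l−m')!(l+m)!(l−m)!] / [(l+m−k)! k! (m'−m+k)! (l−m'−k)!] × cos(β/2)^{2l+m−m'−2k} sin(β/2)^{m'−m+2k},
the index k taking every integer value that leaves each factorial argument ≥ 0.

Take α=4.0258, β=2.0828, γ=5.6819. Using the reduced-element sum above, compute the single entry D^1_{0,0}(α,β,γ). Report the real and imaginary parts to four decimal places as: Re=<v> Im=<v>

D^1_{0,0}(4.0258,2.0828,5.6819) = e^{-i·0·4.0258}·d^1_{0,0}(2.0828)·e^{-i·0·5.6819}. Compute d first:
With c≡cos(β/2)=0.505012 and s≡sin(β/2)=0.863112, N=[1·1·1·1]^{1/2}=1.000000
k∈{0,1} keeps every argument non-negative
  k=0: (−1)^0·1.0000/(1)·0.5050^2·0.8631^0 = +0.255038
  k=1: (−1)^1·1.0000/(1)·0.5050^0·0.8631^2 = -0.744962
d^1_{0,0}(2.0828) = +0.255038 -0.744962 = -0.489925
Phases: e^{-i·(0)·4.0258}=+1.000000+0.000000i, e^{-i·(0)·5.6819}=+1.000000+0.000000i ⇒ D=-0.489925+0.000000i

Re=-0.4899 Im=0.0000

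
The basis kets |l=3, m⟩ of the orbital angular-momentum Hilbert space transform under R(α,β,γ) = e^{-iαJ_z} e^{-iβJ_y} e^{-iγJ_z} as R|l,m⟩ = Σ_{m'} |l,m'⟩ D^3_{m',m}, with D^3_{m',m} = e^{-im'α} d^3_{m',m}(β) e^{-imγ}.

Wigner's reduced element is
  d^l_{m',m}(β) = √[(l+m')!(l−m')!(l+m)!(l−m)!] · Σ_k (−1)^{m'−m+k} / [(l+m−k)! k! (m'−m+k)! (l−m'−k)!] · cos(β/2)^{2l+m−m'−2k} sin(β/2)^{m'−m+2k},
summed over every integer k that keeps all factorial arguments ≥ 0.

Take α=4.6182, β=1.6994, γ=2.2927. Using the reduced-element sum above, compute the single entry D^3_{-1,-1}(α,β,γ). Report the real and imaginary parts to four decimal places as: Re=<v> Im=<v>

Re=0.0467 Im=0.0339

First d^3_{-1,-1}(β=1.6994), then the phase factors e^{-i(-1)α} and e^{-i(-1)γ}:
With c≡cos(β/2)=0.660209 and s≡sin(β/2)=0.751082, N=[2·24·2·24]^{1/2}=48.000000
The bounds max(0,m−m')=0 and min(l+m,l−m')=2 give 3 terms
  k=0: (−1)^0·48.0000/(48)·0.6602^6·0.7511^0 = +0.082811
  k=1: (−1)^1·48.0000/(6)·0.6602^4·0.7511^2 = -0.857412
  k=2: (−1)^2·48.0000/(8)·0.6602^2·0.7511^4 = +0.832269
d^3_{-1,-1}(1.6994) = +0.082811 -0.857412 +0.832269 = +0.057668
Phases: e^{-i·(-1)·4.6182}=-0.094050-0.995567i, e^{-i·(-1)·2.2927}=-0.660815+0.750549i ⇒ D=+0.046675+0.033868i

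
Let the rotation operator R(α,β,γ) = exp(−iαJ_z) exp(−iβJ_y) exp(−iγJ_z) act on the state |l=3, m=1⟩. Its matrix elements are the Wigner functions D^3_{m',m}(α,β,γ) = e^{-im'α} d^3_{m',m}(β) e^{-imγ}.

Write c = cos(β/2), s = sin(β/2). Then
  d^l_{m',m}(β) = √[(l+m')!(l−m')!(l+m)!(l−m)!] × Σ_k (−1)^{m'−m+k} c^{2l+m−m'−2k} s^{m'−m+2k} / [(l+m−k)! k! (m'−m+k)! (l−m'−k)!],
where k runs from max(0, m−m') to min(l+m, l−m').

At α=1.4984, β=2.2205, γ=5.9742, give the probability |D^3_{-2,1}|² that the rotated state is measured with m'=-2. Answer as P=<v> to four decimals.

Split into d^3_{-2,1}(β=2.2205) × two z-phases.
Half-angle: c=0.444438, s=0.895810. N=√(1·120·24·2)=75.894664
The bounds max(0,m−m')=3 and min(l+m,l−m')=4 give 2 terms
  k=3: (−1)^0·75.8947/(12)·0.4444^3·0.8958^3 = +0.399126
  k=4: (−1)^1·75.8947/(24)·0.4444^1·0.8958^5 = -0.810755
d^3_{-2,1}(2.2205) = +0.399126 -0.810755 = -0.411630
|D^3_{-2,1}|² = |d^3_{-2,1}(β)|² = (-0.411630)² = 0.169439 (the z-rotation phases have unit modulus)

P=0.1694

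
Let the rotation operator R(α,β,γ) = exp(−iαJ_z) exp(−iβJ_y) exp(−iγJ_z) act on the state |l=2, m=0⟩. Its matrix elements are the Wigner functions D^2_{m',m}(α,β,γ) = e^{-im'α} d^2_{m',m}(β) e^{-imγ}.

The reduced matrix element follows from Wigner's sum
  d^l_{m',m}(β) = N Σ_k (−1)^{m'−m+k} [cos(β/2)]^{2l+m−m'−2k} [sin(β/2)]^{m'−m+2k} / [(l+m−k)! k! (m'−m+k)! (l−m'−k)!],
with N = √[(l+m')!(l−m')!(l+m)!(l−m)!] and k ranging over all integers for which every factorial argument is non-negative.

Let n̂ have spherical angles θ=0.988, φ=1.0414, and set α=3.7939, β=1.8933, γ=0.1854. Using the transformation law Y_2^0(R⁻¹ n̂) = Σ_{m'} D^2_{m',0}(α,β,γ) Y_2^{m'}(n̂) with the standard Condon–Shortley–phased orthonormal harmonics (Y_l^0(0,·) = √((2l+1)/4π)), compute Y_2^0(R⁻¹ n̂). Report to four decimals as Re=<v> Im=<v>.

Re=0.4632 Im=0.0000

Need the full column D^2_{m',0} for m'=−2..2 at α=3.7939, β=1.8933, γ=0.1854.
cos(β/2)=0.584405, sin(β/2)=0.811462
d^2_{-2,0}: single k=2 term ⇒ +0.550858;  D = +0.144903+0.531458i
d^2_{-1,0}: k∈[1..2] ⇒ +0.396721 -0.764882 = -0.368161;  D = +0.292572+0.223482i
d^2_{0,0}: k∈[0..2] ⇒ +0.116642 -0.899548 +0.433584 = -0.349322;  D = -0.349322+0.000000i
d^2_{1,0}: k∈[0..1] ⇒ -0.396721 +0.764882 = +0.368161;  D = -0.292572+0.223482i
d^2_{2,0}: single k=0 term ⇒ +0.550858;  D = +0.144903-0.531458i
Y_2^{m'}(θ=0.988,φ=1.0414) and Σ D·Y over m':
  (+0.1449+0.5315i)·(-0.1319-0.2347i)  (+0.2926+0.2235i)·(+0.1793-0.3064i)  (-0.3493+0.0000i)·(-0.0288+0.0000i)  (-0.2926+0.2235i)·(-0.1793-0.3064i)  (+0.1449-0.5315i)·(-0.1319+0.2347i)
Y_2^0(R⁻¹ n̂) = +0.463192-0.000000i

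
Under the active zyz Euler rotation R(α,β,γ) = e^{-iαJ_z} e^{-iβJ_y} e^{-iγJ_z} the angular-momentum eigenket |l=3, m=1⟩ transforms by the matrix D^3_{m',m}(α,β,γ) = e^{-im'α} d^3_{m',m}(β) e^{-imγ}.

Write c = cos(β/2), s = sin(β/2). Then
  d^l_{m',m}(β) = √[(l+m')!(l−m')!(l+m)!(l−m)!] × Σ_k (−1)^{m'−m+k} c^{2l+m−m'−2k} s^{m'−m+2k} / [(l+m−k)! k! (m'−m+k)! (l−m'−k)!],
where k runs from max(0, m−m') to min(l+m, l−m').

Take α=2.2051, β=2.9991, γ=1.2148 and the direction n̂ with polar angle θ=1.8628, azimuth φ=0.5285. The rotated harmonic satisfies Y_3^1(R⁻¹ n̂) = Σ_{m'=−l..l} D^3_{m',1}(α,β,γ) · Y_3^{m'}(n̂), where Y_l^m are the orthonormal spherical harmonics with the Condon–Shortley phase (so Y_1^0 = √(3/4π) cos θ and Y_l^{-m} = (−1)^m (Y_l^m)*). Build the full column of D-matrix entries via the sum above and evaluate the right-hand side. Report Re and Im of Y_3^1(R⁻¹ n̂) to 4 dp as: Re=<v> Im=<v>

Need the full column D^3_{m',1} for m'=−3..3 at α=2.2051, β=2.9991, γ=1.2148.
cos(β/2)=0.071186, sin(β/2)=0.997463
d^3_{-3,1}: single k=4 term ⇒ +0.019428;  D = +0.012338-0.015007i
d^3_{-2,1}: k∈[3..4] ⇒ +0.002264 -0.222269 = -0.220005;  D = +0.219687+0.011832i
d^3_{-1,1}: k∈[2..4] ⇒ +0.000153 -0.040130 +0.984875 = +0.944898;  D = +0.518219+0.790115i
d^3_{0,1}: k∈[1..3] ⇒ +0.000006 -0.003720 +0.243484 = +0.239770;  D = +0.083566-0.224736i
d^3_{1,1}: k∈[0..2] ⇒ +0.000000 -0.000204 +0.030097 = +0.029893;  D = -0.028743+0.008212i
d^3_{2,1}: k∈[0..1] ⇒ -0.000006 +0.002264 = +0.002258;  D = +0.001787+0.001381i
d^3_{3,1}: single k=0 term ⇒ +0.000099;  D = +0.000002-0.000099i
Y_3^{m'}(θ=1.8628,φ=0.5285) and Σ D·Y over m':
  (+0.0123-0.0150i)·(-0.0054-0.3664i)  (+0.2197+0.0118i)·(-0.1326+0.2350i)  (+0.5182+0.7901i)·(-0.1565+0.0914i)  (+0.0836-0.2247i)·(+0.2778+0.0000i)  (-0.0287+0.0082i)·(+0.1565+0.0914i)  (+0.0018+0.0014i)·(-0.1326-0.2350i)  (+0.0000-0.0001i)·(+0.0054-0.3664i)
Y_3^1(R⁻¹ n̂) = -0.172796-0.095068i

Re=-0.1728 Im=-0.0951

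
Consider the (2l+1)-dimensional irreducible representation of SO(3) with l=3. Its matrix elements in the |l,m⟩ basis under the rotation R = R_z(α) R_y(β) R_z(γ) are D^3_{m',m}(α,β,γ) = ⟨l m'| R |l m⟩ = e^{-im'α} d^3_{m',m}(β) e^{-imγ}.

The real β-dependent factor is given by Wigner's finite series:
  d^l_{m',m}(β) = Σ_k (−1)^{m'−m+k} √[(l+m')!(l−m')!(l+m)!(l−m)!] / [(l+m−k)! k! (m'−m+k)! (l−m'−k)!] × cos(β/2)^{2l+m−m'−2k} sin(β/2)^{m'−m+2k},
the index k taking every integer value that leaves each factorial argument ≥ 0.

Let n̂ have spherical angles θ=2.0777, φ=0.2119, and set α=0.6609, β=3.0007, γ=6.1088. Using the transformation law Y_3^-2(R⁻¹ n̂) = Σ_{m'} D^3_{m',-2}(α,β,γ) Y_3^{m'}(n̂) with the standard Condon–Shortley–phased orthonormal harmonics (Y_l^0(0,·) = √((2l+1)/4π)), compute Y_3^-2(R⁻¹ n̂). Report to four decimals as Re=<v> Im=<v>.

Re=0.0943 Im=-0.3815

Need the full column D^3_{m',-2} for m'=−3..3 at α=0.6609, β=3.0007, γ=6.1088.
cos(β/2)=0.070388, sin(β/2)=0.997520
d^3_{-3,-2}: single k=1 term ⇒ +0.000004;  D = -0.000000+0.000004i
d^3_{-2,-2}: k∈[0..1] ⇒ +0.000000 -0.000122 = -0.000122;  D = -0.000069-0.000101i
d^3_{-1,-2}: k∈[0..1] ⇒ -0.000005 +0.002189 = +0.002184;  D = +0.002078+0.000671i
d^3_{0,-2}: k∈[0..1] ⇒ +0.000134 -0.026869 = -0.026735;  D = -0.025125+0.009136i
d^3_{1,-2}: k∈[0..1] ⇒ -0.002189 +0.219840 = +0.217651;  D = +0.115821-0.184275i
d^3_{2,-2}: k∈[0..1] ⇒ +0.024528 -0.985210 = -0.960683;  D = +0.095692+0.955905i
d^3_{3,-2}: single k=0 term ⇒ -0.170287;  D = +0.117398+0.123351i
Y_3^{m'}(θ=2.0777,φ=0.2119) and Σ D·Y over m':
  (-0.0000+0.0000i)·(+0.2243-0.1655i)  (-0.0001-0.0001i)·(-0.3457+0.1559i)  (+0.0021+0.0007i)·(+0.0493-0.0106i)  (-0.0251+0.0091i)·(+0.3300+0.0000i)  (+0.1158-0.1843i)·(-0.0493-0.0106i)  (+0.0957+0.9559i)·(-0.3457-0.1559i)  (+0.1174+0.1234i)·(-0.2243-0.1655i)
Y_3^-2(R⁻¹ n̂) = +0.094267-0.381544i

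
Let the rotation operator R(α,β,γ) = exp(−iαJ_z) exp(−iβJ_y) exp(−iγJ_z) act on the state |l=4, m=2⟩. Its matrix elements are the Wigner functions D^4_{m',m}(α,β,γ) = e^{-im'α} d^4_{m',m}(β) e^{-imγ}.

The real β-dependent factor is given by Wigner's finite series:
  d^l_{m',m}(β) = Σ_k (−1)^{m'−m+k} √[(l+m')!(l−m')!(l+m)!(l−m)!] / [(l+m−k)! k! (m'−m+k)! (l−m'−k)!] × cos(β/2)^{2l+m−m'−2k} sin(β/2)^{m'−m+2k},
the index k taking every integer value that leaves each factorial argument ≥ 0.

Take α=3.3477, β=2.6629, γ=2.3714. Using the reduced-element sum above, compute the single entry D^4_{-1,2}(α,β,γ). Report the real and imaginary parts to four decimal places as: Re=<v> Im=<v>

Re=0.1025 Im=-0.5776

D^4_{-1,2}(3.3477,2.6629,2.3714) = e^{-i·-1·3.3477}·d^4_{-1,2}(2.6629)·e^{-i·2·2.3714}. Compute d first:
Half-angle: c=0.237068, s=0.971493. N=√(6·120·720·2)=1018.233765
Admissible k: 3..5 (factorial args all ≥0)
  k=3: (−1)^0·1018.2338/(72)·0.2371^5·0.9715^3 = +0.009709
  k=4: (−1)^1·1018.2338/(48)·0.2371^3·0.9715^5 = -0.244580
  k=5: (−1)^2·1018.2338/(240)·0.2371^1·0.9715^7 = +0.821461
d^4_{-1,2}(2.6629) = +0.009709 -0.244580 +0.821461 = +0.586590
Phases: e^{-i·(-1)·3.3477}=-0.978835-0.204651i, e^{-i·(2)·2.3714}=+0.030406+0.999538i ⇒ D=+0.102532-0.577559i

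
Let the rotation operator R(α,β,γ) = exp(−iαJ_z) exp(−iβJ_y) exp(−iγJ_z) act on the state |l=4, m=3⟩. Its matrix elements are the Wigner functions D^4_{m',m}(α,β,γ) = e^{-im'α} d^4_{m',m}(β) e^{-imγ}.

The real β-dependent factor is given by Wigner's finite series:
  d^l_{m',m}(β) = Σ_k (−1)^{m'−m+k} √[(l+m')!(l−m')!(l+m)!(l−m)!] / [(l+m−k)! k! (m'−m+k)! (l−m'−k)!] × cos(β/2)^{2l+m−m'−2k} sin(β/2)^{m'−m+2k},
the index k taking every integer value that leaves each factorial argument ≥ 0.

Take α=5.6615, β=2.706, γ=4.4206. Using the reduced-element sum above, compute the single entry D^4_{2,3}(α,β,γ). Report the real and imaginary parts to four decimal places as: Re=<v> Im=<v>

Re=-0.0041 Im=-0.0025

Split into d^4_{2,3}(β=2.706) × two z-phases.
c=cos(2.706/2)=0.216079, s=sin(2.706/2)=0.976376; N=√[720·2·5040·1]=2693.993318
k∈{1,2} keeps every argument non-negative
  k=1: (−1)^0·2693.9933/(720)·0.2161^7·0.9764^1 = +0.000080
  k=2: (−1)^1·2693.9933/(240)·0.2161^5·0.9764^3 = -0.004921
d^4_{2,3}(2.706) = +0.000080 -0.004921 = -0.004841
Phases: e^{-i·(2)·5.6615}=+0.321607+0.946873i, e^{-i·(3)·4.4206}=+0.767779-0.640715i ⇒ D=-0.004132-0.002522i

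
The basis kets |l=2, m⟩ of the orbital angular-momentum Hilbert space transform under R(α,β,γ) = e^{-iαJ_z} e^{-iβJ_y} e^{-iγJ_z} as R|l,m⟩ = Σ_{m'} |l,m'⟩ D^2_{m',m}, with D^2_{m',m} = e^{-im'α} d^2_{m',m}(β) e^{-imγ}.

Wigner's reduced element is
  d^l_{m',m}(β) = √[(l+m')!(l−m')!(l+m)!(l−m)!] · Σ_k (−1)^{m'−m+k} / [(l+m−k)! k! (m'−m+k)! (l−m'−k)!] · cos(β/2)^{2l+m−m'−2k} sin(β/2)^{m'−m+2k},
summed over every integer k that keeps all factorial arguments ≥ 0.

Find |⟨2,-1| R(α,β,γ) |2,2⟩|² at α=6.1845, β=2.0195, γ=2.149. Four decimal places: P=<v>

D^2_{-1,2}(6.1845,2.0195,2.149) = e^{-i·-1·6.1845}·d^2_{-1,2}(2.0195)·e^{-i·2·2.149}. Compute d first:
c=cos(2.0195/2)=0.532072, s=sin(2.0195/2)=0.846699; N=√[1·6·24·1]=12.000000
k∈{3} keeps every argument non-negative
  k=3: (−1)^0·12.0000/(6)·0.5321^1·0.8467^3 = +0.645933
d^2_{-1,2}(2.0195) = +0.645933
|D^2_{-1,2}|² = |d^2_{-1,2}(β)|² = (+0.645933)² = 0.417230 (the z-rotation phases have unit modulus)

P=0.4172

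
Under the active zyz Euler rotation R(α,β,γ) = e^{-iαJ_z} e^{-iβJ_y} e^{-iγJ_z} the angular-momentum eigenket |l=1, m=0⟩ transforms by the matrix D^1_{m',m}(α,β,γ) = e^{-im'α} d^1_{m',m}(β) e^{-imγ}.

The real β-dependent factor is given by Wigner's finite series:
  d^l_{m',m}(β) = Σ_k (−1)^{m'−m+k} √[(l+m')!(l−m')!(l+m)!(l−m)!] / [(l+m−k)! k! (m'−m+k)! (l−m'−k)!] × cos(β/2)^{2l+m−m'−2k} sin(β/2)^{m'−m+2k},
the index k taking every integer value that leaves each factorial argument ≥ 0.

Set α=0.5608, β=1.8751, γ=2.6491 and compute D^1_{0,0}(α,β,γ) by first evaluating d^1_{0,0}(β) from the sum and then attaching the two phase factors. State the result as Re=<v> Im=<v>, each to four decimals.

Re=-0.2996 Im=0.0000

First d^1_{0,0}(β=1.8751), then the phase factors e^{-i(0)α} and e^{-i(0)γ}:
Half-angle: c=0.591765, s=0.806111. N=√(1·1·1·1)=1.000000
k: max(0,(0)−(0))=0 … min(1+(0),1−(0))=1
  k=0: (−1)^0·1.0000/(1)·0.5918^2·0.8061^0 = +0.350186
  k=1: (−1)^1·1.0000/(1)·0.5918^0·0.8061^2 = -0.649814
d^1_{0,0}(1.8751) = +0.350186 -0.649814 = -0.299629
D = (+1.000000+0.000000i)·(-0.299629)·(+1.000000+0.000000i) = -0.299629+0.000000i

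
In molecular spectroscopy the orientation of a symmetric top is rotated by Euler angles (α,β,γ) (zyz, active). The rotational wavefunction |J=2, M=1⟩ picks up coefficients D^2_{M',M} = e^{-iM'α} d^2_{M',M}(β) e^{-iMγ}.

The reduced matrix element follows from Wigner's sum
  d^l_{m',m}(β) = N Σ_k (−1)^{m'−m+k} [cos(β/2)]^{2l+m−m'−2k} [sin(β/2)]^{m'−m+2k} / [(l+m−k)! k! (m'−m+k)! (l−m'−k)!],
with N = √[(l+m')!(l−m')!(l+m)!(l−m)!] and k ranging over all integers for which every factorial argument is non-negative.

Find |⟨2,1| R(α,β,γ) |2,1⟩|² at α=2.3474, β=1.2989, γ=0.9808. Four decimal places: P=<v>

D^2_{1,1}(2.3474,1.2989,0.9808) = e^{-i·1·2.3474}·d^2_{1,1}(1.2989)·e^{-i·1·0.9808}. Compute d first:
c=cos(1.2989/2)=0.796417, s=sin(1.2989/2)=0.604748; N=√[6·1·6·1]=6.000000
k∈{0,1} keeps every argument non-negative
  k=0: (−1)^0·6.0000/(6)·0.7964^4·0.6047^0 = +0.402310
  k=1: (−1)^1·6.0000/(2)·0.7964^2·0.6047^2 = -0.695907
d^2_{1,1}(1.2989) = +0.402310 -0.695907 = -0.293597
|D^2_{1,1}|² = |d^2_{1,1}(β)|² = (-0.293597)² = 0.086199 (the z-rotation phases have unit modulus)

P=0.0862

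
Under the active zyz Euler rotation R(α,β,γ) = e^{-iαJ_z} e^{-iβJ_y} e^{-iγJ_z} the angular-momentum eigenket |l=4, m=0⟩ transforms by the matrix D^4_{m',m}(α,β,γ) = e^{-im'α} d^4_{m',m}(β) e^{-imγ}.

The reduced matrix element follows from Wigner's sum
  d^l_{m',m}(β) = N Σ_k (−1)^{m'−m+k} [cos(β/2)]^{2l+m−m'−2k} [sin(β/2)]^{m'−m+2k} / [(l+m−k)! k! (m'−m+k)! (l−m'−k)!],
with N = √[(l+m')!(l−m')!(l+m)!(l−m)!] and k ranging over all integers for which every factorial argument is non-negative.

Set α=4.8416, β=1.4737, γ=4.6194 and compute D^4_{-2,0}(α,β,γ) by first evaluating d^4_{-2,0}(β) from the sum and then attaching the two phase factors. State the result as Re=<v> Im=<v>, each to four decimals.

Re=0.3537 Im=0.0935

First d^4_{-2,0}(β=1.4737), then the phase factors e^{-i(-2)α} and e^{-i(0)γ}:
With c≡cos(β/2)=0.740589 and s≡sin(β/2)=0.671958, N=[2·720·24·24]^{1/2}=910.735966
k: max(0,(0)−(-2))=2 … min(4+(0),4−(-2))=4
  k=2: (−1)^0·910.7360/(96)·0.7406^6·0.6720^2 = +0.706756
  k=3: (−1)^1·910.7360/(36)·0.7406^4·0.6720^4 = -1.551559
  k=4: (−1)^2·910.7360/(96)·0.7406^2·0.6720^6 = +0.478994
d^4_{-2,0}(1.4737) = +0.706756 -1.551559 +0.478994 = -0.365810
Attach z-rotation phases: D = e^{-i(-2)(4.8416)}·(-0.365810)·e^{-i(0)(4.6194)} = +0.353663+0.093485i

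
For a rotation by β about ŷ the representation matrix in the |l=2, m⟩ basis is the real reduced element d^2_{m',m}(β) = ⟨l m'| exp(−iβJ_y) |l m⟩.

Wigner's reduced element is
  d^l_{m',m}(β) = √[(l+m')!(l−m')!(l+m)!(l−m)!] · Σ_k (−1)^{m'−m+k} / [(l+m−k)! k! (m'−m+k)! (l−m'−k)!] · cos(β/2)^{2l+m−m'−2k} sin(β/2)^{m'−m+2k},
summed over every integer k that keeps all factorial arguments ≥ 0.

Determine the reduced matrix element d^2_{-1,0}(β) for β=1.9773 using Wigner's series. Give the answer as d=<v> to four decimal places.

d=-0.4448

d^2_{-1,0}(β=1.9773) via Wigner's sum:
c=cos(1.9773/2)=0.549818, s=sin(1.9773/2)=0.835284; N=√[1·6·2·2]=4.898979
Admissible k: 1..2 (factorial args all ≥0)
  k=1: (−1)^0·4.8990/(2)·0.5498^3·0.8353^1 = +0.340069
  k=2: (−1)^1·4.8990/(2)·0.5498^1·0.8353^3 = -0.784870
d^2_{-1,0}(1.9773) = +0.340069 -0.784870 = -0.444801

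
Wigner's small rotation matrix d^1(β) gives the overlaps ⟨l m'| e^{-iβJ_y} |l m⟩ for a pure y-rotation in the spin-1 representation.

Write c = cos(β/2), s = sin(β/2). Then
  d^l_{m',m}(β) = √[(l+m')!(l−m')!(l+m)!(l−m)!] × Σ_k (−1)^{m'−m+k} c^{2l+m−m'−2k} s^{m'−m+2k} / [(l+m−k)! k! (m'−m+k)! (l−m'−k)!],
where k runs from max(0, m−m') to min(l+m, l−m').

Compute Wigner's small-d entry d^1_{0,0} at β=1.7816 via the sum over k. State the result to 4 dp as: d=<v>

d^1_{0,0}(β=1.7816) via Wigner's sum:
Half-angle: c=0.628790, s=0.777575. N=√(1·1·1·1)=1.000000
k: max(0,(0)−(0))=0 … min(1+(0),1−(0))=1
  k=0: (−1)^0·1.0000/(1)·0.6288^2·0.7776^0 = +0.395377
  k=1: (−1)^1·1.0000/(1)·0.6288^0·0.7776^2 = -0.604623
d^1_{0,0}(1.7816) = +0.395377 -0.604623 = -0.209246

d=-0.2092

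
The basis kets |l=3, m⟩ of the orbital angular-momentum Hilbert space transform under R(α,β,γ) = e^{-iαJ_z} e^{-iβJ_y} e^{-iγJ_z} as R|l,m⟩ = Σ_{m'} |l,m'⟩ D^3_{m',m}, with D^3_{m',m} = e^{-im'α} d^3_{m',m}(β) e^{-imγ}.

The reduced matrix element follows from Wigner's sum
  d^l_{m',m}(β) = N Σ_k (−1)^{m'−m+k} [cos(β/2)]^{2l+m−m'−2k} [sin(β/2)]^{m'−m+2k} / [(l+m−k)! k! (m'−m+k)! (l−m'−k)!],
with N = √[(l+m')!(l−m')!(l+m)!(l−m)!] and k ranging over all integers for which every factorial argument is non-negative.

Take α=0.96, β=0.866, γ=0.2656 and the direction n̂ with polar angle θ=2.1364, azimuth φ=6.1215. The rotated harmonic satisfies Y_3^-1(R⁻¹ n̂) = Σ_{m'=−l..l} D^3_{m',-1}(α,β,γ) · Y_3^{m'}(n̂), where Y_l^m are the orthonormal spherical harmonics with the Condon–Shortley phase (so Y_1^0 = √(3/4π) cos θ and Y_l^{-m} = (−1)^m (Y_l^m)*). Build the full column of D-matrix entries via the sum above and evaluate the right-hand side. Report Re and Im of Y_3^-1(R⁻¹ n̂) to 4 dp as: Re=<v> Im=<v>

Need the full column D^3_{m',-1} for m'=−3..3 at α=0.96, β=0.866, γ=0.2656.
cos(β/2)=0.907711, sin(β/2)=0.419596
d^3_{-3,-1}: single k=2 term ⇒ +0.462912;  D = -0.462908-0.001855i
d^3_{-2,-1}: k∈[1..2] ⇒ +0.817653 -0.349435 = +0.468218;  D = -0.270068+0.382481i
d^3_{-1,-1}: k∈[0..2] ⇒ +0.559353 -0.956187 +0.153240 = -0.243595;  D = -0.082428-0.229225i
d^3_{0,-1}: k∈[0..2] ⇒ -0.895694 +0.574180 -0.040897 = -0.362412;  D = -0.349704-0.095129i
d^3_{1,-1}: k∈[0..2] ⇒ +0.717140 -0.204320 +0.005457 = +0.518278;  D = +0.398264-0.331659i
d^3_{2,-1}: k∈[0..1] ⇒ -0.349435 +0.037334 = -0.312101;  D = +0.026062+0.311011i
d^3_{3,-1}: single k=0 term ⇒ +0.098916;  D = -0.085485-0.049765i
Y_3^{m'}(θ=2.1364,φ=6.1215) and Σ D·Y over m':
  (-0.4629-0.0019i)·(+0.2221+0.1171i)  (-0.2701+0.3825i)·(-0.3702-0.1241i)  (-0.0824-0.2292i)·(+0.1174+0.0192i)  (-0.3497-0.0951i)·(+0.3128+0.0000i)  (+0.3983-0.3317i)·(-0.1174+0.0192i)  (+0.0261+0.3110i)·(-0.3702+0.1241i)  (-0.0855-0.0498i)·(-0.2221+0.1171i)
Y_3^-1(R⁻¹ n̂) = -0.133685-0.285201i

Re=-0.1337 Im=-0.2852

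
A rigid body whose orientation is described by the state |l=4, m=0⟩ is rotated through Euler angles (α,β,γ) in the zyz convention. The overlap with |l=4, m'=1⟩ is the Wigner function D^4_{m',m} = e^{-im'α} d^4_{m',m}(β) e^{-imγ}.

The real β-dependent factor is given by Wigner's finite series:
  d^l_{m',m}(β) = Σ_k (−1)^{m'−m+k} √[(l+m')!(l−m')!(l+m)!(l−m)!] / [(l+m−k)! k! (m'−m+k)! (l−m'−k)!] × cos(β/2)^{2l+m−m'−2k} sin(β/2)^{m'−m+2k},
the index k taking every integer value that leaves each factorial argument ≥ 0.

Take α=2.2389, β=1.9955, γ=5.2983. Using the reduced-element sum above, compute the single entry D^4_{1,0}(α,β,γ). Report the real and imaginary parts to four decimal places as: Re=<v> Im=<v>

D^4_{1,0}(2.2389,1.9955,5.2983) = e^{-i·1·2.2389}·d^4_{1,0}(1.9955)·e^{-i·0·5.2983}. Compute d first:
With c≡cos(β/2)=0.542194 and s≡sin(β/2)=0.840253, N=[120·6·24·24]^{1/2}=643.987578
The bounds max(0,m−m')=0 and min(l+m,l−m')=3 give 4 terms
  k=0: (−1)^1·643.9876/(144)·0.5422^7·0.8403^1 = -0.051762
  k=1: (−1)^2·643.9876/(24)·0.5422^5·0.8403^3 = +0.745884
  k=2: (−1)^3·643.9876/(24)·0.5422^3·0.8403^5 = -1.791355
  k=3: (−1)^4·643.9876/(144)·0.5422^1·0.8403^7 = +0.717036
d^4_{1,0}(1.9955) = -0.051762 +0.745884 -1.791355 +0.717036 = -0.380197
D = (-0.619498-0.784998i)·(-0.380197)·(+1.000000+0.000000i) = +0.235532+0.298454i

Re=0.2355 Im=0.2985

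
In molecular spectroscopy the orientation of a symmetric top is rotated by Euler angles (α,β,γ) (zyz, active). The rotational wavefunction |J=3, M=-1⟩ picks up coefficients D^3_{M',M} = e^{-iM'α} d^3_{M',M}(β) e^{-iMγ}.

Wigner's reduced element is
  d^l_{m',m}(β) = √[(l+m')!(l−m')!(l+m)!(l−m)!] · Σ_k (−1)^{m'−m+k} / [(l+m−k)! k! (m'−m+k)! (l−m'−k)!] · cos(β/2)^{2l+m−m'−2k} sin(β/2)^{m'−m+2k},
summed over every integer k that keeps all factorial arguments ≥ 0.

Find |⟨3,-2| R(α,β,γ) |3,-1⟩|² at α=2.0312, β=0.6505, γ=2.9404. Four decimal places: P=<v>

First d^3_{-2,-1}(β=0.6505), then the phase factors e^{-i(-2)α} and e^{-i(-1)γ}:
c=cos(0.6505/2)=0.947571, s=sin(0.6505/2)=0.319546; N=√[1·120·2·24]=75.894664
k∈{1,2} keeps every argument non-negative
  k=1: (−1)^0·75.8947/(24)·0.9476^5·0.3195^1 = +0.771954
  k=2: (−1)^1·75.8947/(12)·0.9476^3·0.3195^3 = -0.175576
d^3_{-2,-1}(0.6505) = +0.771954 -0.175576 = +0.596379
|D^3_{-2,-1}|² = |d^3_{-2,-1}(β)|² = (+0.596379)² = 0.355667 (the z-rotation phases have unit modulus)

P=0.3557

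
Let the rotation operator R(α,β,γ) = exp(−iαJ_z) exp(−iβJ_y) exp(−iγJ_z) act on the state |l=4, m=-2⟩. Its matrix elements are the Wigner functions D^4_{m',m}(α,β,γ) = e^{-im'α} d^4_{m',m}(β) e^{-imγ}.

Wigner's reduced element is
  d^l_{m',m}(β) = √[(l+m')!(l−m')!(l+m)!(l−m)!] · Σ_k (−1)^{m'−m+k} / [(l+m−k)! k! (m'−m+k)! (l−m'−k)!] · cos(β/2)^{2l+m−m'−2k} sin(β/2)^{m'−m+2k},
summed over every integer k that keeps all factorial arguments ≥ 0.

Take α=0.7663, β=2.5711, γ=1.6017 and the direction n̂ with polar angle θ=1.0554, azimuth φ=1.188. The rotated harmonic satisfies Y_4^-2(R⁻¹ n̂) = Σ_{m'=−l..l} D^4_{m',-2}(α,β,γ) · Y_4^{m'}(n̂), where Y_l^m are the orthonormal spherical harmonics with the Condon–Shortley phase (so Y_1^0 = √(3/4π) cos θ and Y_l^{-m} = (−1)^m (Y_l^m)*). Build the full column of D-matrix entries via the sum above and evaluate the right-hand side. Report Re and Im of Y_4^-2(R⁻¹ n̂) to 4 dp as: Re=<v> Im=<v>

Re=0.2351 Im=0.2373

Need the full column D^4_{m',-2} for m'=−4..4 at α=0.7663, β=2.5711, γ=1.6017.
cos(β/2)=0.281394, sin(β/2)=0.959592
d^4_{-4,-2}: single k=2 term ⇒ +0.002419;  D = +0.002419-0.000035i
d^4_{-3,-2}: k∈[1..2] ⇒ +0.000502 -0.017499 = -0.016998;  D = -0.012073+0.011965i
d^4_{-2,-2}: k∈[0..2] ⇒ +0.000039 -0.005486 +0.079744 = +0.074297;  D = +0.001754-0.074277i
d^4_{-1,-2}: k∈[0..2] ⇒ -0.000569 +0.033070 -0.256385 = -0.223883;  D = +0.151406+0.164924i
d^4_{0,-2}: k∈[0..2] ⇒ +0.004337 -0.134492 +0.586504 = +0.456349;  D = -0.455478-0.028188i
d^4_{1,-2}: k∈[0..2] ⇒ -0.022047 +0.384578 -0.894455 = -0.531924;  D = +0.405294-0.344499i
d^4_{2,-2}: k∈[0..2] ⇒ +0.079744 -0.741876 +0.718943 = +0.056811;  D = -0.005672+0.056527i
d^4_{3,-2}: k∈[0..1] ⇒ -0.203499 +0.788835 = +0.585336;  D = +0.361783+0.460142i
d^4_{4,-2}: single k=0 term ⇒ +0.327136;  D = +0.324017+0.045066i
Y_4^{m'}(θ=1.0554,φ=1.188) and Σ D·Y over m':
  (+0.0024-0.0000i)·(+0.0100+0.2534i)  (-0.0121+0.0120i)·(-0.3707+0.1666i)  (+0.0018-0.0743i)·(-0.1279-0.1229i)  (+0.1514+0.1649i)·(-0.0985+0.2446i)  (-0.4555-0.0282i)·(-0.2351+0.0000i)  (+0.4053-0.3445i)·(+0.0985+0.2446i)  (-0.0057+0.0565i)·(-0.1279+0.1229i)  (+0.3618+0.4601i)·(+0.3707+0.1666i)  (+0.3240+0.0451i)·(+0.0100-0.2534i)
Y_4^-2(R⁻¹ n̂) = +0.235053+0.237298i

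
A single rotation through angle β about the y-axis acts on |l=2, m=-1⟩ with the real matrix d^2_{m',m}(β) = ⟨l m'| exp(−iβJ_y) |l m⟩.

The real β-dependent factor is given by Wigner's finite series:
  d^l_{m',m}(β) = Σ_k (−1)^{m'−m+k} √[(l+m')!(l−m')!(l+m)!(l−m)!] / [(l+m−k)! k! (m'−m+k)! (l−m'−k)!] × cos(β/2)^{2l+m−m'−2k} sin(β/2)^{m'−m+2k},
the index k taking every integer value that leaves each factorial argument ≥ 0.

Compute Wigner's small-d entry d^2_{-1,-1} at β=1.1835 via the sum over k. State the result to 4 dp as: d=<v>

d=-0.1685

d^2_{-1,-1}(β=1.1835) via Wigner's sum:
Half-angle: c=0.829966, s=0.557814. N=√(1·6·1·6)=6.000000
k∈{0,1} keeps every argument non-negative
  k=0: (−1)^0·6.0000/(6)·0.8300^4·0.5578^0 = +0.474505
  k=1: (−1)^1·6.0000/(2)·0.8300^2·0.5578^2 = -0.643015
d^2_{-1,-1}(1.1835) = +0.474505 -0.643015 = -0.168510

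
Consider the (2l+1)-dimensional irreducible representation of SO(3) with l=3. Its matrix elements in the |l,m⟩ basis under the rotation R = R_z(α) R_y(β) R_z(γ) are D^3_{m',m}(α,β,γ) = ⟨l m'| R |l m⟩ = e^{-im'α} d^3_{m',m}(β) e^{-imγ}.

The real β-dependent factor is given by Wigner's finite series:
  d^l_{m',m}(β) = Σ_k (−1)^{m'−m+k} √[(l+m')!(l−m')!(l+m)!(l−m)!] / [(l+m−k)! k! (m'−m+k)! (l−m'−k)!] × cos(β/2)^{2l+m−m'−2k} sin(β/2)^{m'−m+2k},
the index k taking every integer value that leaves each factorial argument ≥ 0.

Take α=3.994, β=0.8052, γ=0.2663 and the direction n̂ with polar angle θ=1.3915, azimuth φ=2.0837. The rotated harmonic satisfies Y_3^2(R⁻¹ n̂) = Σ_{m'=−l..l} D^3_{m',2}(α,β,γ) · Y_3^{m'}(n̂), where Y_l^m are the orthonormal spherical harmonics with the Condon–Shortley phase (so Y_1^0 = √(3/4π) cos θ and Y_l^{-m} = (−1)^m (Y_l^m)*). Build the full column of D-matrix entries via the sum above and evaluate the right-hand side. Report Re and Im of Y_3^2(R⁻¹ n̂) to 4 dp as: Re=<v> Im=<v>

Re=0.0343 Im=-0.1084

Need the full column D^3_{m',2} for m'=−3..3 at α=3.994, β=0.8052, γ=0.2663.
cos(β/2)=0.920045, sin(β/2)=0.391812
d^3_{-3,2}: single k=5 term ⇒ +0.020810;  D = +0.009123-0.018704i
d^3_{-2,2}: k∈[4..5] ⇒ +0.099747 -0.003618 = +0.096129;  D = +0.037309+0.088593i
d^3_{-1,2}: k∈[3..4] ⇒ +0.296272 -0.026866 = +0.269406;  D = -0.255746-0.084697i
d^3_{0,2}: k∈[2..3] ⇒ +0.602494 -0.109267 = +0.493227;  D = +0.424910-0.250448i
d^3_{1,2}: k∈[1..2] ⇒ +0.816815 -0.296272 = +0.520543;  D = -0.096156+0.511585i
d^3_{2,2}: k∈[0..1] ⇒ +0.606535 -0.549999 = +0.056535;  D = -0.034958-0.044432i
d^3_{3,2}: single k=0 term ⇒ -0.632702;  D = -0.631855-0.032741i
Y_3^{m'}(θ=1.3915,φ=2.0837) and Σ D·Y over m':
  (+0.0091-0.0187i)·(+0.3973+0.0128i)  (+0.0373+0.0886i)·(-0.0915+0.1509i)  (-0.2557-0.0847i)·(+0.1312+0.2330i)  (+0.4249-0.2504i)·(-0.1891+0.0000i)  (-0.0962+0.5116i)·(-0.1312+0.2330i)  (-0.0350-0.0444i)·(-0.0915-0.1509i)  (-0.6319-0.0327i)·(-0.3973+0.0128i)
Y_3^2(R⁻¹ n̂) = +0.034257-0.108397i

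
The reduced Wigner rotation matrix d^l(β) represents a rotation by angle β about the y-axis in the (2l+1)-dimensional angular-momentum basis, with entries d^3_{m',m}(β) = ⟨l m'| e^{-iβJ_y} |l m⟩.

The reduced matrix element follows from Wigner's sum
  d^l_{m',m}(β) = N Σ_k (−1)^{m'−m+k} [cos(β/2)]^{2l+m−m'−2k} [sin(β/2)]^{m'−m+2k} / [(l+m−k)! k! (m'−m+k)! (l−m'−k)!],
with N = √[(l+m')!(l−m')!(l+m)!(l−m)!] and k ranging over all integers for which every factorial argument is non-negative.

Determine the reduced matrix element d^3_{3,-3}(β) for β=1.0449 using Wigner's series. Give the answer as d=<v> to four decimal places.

d=0.0154

d^3_{3,-3}(β=1.0449) via Wigner's sum:
c=cos(1.0449/2)=0.866599, s=sin(1.0449/2)=0.499005; N=√[720·1·1·720]=720.000000
Admissible k: 0..0 (factorial args all ≥0)
  k=0: (−1)^6·720.0000/(720)·0.8666^0·0.4990^6 = +0.015439
d^3_{3,-3}(1.0449) = +0.015439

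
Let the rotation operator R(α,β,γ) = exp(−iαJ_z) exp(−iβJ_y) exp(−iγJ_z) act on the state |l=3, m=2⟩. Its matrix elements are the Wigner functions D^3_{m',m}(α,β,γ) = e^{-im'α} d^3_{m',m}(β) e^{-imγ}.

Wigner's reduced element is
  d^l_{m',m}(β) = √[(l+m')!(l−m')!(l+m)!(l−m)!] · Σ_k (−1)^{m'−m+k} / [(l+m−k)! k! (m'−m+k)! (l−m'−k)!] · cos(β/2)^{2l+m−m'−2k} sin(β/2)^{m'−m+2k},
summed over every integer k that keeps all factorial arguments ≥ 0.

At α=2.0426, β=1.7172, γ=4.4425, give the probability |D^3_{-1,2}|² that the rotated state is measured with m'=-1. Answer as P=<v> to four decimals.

D^3_{-1,2}(2.0426,1.7172,4.4425) = e^{-i·-1·2.0426}·d^3_{-1,2}(1.7172)·e^{-i·2·4.4425}. Compute d first:
Half-angle: c=0.653498, s=0.756928. N=√(2·24·120·1)=75.894664
The bounds max(0,m−m')=3 and min(l+m,l−m')=4 give 2 terms
  k=3: (−1)^0·75.8947/(12)·0.6535^3·0.7569^3 = +0.765468
  k=4: (−1)^1·75.8947/(24)·0.6535^1·0.7569^5 = -0.513474
d^3_{-1,2}(1.7172) = +0.765468 -0.513474 = +0.251994
|D^3_{-1,2}|² = |d^3_{-1,2}(β)|² = (+0.251994)² = 0.063501 (the z-rotation phases have unit modulus)

P=0.0635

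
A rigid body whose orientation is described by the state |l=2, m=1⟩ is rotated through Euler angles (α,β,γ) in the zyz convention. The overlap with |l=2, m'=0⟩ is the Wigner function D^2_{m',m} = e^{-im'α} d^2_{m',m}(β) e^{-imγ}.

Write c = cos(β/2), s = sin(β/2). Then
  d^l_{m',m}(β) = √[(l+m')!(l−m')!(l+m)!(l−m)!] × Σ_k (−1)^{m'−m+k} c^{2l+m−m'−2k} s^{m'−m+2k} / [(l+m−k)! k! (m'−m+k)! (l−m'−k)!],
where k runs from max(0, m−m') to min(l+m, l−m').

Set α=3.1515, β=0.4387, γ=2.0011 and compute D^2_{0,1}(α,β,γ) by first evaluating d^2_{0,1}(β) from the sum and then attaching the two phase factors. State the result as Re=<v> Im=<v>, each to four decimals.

D^2_{0,1}(3.1515,0.4387,2.0011) = e^{-i·0·3.1515}·d^2_{0,1}(0.4387)·e^{-i·1·2.0011}. Compute d first:
With c≡cos(β/2)=0.976039 and s≡sin(β/2)=0.217595, N=[2·2·6·1]^{1/2}=4.898979
Admissible k: 1..2 (factorial args all ≥0)
  k=1: (−1)^0·4.8990/(2)·0.9760^3·0.2176^1 = +0.495595
  k=2: (−1)^1·4.8990/(2)·0.9760^1·0.2176^3 = -0.024632
d^2_{0,1}(0.4387) = +0.495595 -0.024632 = +0.470963
Attach z-rotation phases: D = e^{-i(0)(3.1515)}·(+0.470963)·e^{-i(1)(2.0011)} = -0.196461-0.428030i

Re=-0.1965 Im=-0.4280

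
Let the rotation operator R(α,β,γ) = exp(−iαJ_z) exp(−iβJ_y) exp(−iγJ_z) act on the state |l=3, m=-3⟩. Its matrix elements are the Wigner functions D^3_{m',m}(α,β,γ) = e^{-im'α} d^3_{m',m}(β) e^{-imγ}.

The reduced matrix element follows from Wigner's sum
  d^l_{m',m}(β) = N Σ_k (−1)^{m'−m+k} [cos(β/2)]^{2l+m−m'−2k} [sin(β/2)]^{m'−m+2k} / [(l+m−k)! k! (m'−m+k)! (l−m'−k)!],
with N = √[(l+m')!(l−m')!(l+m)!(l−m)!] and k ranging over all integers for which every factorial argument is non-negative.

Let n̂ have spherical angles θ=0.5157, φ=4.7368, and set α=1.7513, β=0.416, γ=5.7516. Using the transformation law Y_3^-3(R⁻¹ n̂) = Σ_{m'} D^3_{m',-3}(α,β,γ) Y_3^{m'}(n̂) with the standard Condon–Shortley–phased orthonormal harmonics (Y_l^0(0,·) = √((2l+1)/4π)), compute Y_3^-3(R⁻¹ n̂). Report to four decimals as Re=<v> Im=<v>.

Need the full column D^3_{m',-3} for m'=−3..3 at α=1.7513, β=0.416, γ=5.7516.
cos(β/2)=0.978446, sin(β/2)=0.206503
d^3_{-3,-3}: single k=0 term ⇒ +0.877447;  D = -0.762531-0.434120i
d^3_{-2,-3}: single k=0 term ⇒ -0.453614;  D = +0.150011-0.428092i
d^3_{-1,-3}: single k=0 term ⇒ +0.151373;  D = +0.149522+0.023600i
d^3_{0,-3}: single k=0 term ⇒ -0.036890;  D = +0.000884+0.036879i
d^3_{1,-3}: single k=0 term ⇒ +0.006743;  D = -0.006602+0.001369i
d^3_{2,-3}: single k=0 term ⇒ -0.000900;  D = -0.000338-0.000834i
d^3_{3,-3}: single k=0 term ⇒ +0.000078;  D = +0.000065-0.000042i
Y_3^{m'}(θ=0.5157,φ=4.7368) and Σ D·Y over m':
  (-0.7625-0.4341i)·(-0.0037-0.0499i)  (+0.1500-0.4281i)·(-0.2160+0.0106i)  (+0.1495+0.0236i)·(+0.0108+0.4436i)  (+0.0009+0.0369i)·(+0.2545+0.0000i)  (-0.0066+0.0014i)·(-0.0108+0.4436i)  (-0.0003-0.0008i)·(-0.2160-0.0106i)  (+0.0001-0.0000i)·(+0.0037-0.0499i)
Y_3^-3(R⁻¹ n̂) = -0.055848+0.206878i

Re=-0.0558 Im=0.2069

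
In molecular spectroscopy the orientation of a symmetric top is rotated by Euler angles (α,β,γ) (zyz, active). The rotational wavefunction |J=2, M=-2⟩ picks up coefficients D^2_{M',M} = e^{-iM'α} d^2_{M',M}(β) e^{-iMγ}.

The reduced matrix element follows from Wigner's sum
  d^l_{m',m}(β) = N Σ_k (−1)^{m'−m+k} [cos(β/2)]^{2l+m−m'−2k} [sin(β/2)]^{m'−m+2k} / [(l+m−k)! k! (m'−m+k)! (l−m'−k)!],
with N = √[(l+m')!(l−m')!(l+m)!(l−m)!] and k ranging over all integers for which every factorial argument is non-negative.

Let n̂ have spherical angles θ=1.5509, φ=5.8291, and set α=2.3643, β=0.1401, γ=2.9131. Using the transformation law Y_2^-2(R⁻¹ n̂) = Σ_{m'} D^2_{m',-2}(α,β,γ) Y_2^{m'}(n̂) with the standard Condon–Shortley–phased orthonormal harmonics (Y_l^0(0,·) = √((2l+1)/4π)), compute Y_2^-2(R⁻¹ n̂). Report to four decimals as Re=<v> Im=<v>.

Need the full column D^2_{m',-2} for m'=−2..2 at α=2.3643, β=0.1401, γ=2.9131.
cos(β/2)=0.997548, sin(β/2)=0.069993
d^2_{-2,-2}: single k=0 term ⇒ +0.990226;  D = -0.422470-0.895582i
d^2_{-1,-2}: single k=0 term ⇒ -0.138958;  D = +0.045884-0.131164i
d^2_{0,-2}: single k=0 term ⇒ +0.011941;  D = +0.010716-0.005269i
d^2_{1,-2}: single k=0 term ⇒ -0.000684;  D = +0.000649+0.000215i
d^2_{2,-2}: single k=0 term ⇒ +0.000024;  D = +0.000011+0.000021i
Y_2^{m'}(θ=1.5509,φ=5.8291) and Σ D·Y over m':
  (-0.4225-0.8956i)·(+0.2375+0.3044i)  (+0.0459-0.1312i)·(+0.0138+0.0067i)  (+0.0107-0.0053i)·(-0.3150+0.0000i)  (+0.0006+0.0002i)·(-0.0138+0.0067i)  (+0.0000+0.0000i)·(+0.2375-0.3044i)
Y_2^-2(R⁻¹ n̂) = +0.170412-0.341178i

Re=0.1704 Im=-0.3412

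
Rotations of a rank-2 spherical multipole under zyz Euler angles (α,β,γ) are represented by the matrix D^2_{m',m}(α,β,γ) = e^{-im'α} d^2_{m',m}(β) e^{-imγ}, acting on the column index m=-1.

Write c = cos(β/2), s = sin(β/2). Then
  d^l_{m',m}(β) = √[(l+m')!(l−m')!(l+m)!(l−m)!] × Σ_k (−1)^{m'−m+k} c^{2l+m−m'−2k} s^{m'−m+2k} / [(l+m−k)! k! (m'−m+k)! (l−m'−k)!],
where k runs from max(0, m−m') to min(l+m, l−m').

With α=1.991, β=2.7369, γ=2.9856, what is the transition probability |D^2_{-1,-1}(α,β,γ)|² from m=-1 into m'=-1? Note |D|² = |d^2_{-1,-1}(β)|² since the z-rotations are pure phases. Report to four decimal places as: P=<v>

D^2_{-1,-1}(1.991,2.7369,2.9856) = e^{-i·-1·1.991}·d^2_{-1,-1}(2.7369)·e^{-i·-1·2.9856}. Compute d first:
Half-angle: c=0.200968, s=0.979598. N=√(1·6·1·6)=6.000000
k: max(0,(-1)−(-1))=0 … min(2+(-1),2−(-1))=1
  k=0: (−1)^0·6.0000/(6)·0.2010^4·0.9796^0 = +0.001631
  k=1: (−1)^1·6.0000/(2)·0.2010^2·0.9796^2 = -0.116271
d^2_{-1,-1}(2.7369) = +0.001631 -0.116271 = -0.114640
|D^2_{-1,-1}|² = |d^2_{-1,-1}(β)|² = (-0.114640)² = 0.013142 (the z-rotation phases have unit modulus)

P=0.0131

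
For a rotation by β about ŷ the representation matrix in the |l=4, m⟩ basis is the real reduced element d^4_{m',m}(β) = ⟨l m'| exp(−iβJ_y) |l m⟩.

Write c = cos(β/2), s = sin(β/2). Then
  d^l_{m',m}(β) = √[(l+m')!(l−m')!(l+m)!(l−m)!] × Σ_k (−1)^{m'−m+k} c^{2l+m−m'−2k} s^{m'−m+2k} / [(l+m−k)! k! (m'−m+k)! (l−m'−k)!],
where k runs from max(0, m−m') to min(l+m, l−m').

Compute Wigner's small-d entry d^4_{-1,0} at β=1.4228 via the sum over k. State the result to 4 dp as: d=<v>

d=-0.2322

d^4_{-1,0}(β=1.4228) via Wigner's sum:
Half-angle: c=0.757449, s=0.652895. N=√(6·120·24·24)=643.987578
k: max(0,(0)−(-1))=1 … min(4+(0),4−(-1))=4
  k=1: (−1)^0·643.9876/(144)·0.7574^7·0.6529^1 = +0.417667
  k=2: (−1)^1·643.9876/(24)·0.7574^5·0.6529^3 = -1.861923
  k=3: (−1)^2·643.9876/(24)·0.7574^3·0.6529^5 = +1.383381
  k=4: (−1)^3·643.9876/(144)·0.7574^1·0.6529^7 = -0.171305
d^4_{-1,0}(1.4228) = +0.417667 -1.861923 +1.383381 -0.171305 = -0.232180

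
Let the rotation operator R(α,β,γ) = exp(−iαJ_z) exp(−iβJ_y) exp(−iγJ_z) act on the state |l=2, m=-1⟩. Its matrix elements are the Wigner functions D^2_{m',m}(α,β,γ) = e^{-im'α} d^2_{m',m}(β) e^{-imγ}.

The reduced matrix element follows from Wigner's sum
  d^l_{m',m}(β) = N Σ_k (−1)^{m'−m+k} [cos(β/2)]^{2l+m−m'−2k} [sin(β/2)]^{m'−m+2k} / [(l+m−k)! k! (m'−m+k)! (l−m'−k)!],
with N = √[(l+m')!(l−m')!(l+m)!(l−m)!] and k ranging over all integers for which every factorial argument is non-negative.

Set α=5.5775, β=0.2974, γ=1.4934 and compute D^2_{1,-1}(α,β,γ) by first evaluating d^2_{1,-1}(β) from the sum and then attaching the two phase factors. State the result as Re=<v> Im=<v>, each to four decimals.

Re=-0.0376 Im=0.0517

Split into d^2_{1,-1}(β=0.2974) × two z-phases.
Half-angle: c=0.988965, s=0.148153. N=√(6·1·1·6)=6.000000
Admissible k: 0..1 (factorial args all ≥0)
  k=0: (−1)^2·6.0000/(2)·0.9890^2·0.1482^2 = +0.064402
  k=1: (−1)^3·6.0000/(6)·0.9890^0·0.1482^4 = -0.000482
d^2_{1,-1}(0.2974) = +0.064402 -0.000482 = +0.063921
Attach z-rotation phases: D = e^{-i(1)(5.5775)}·(+0.063921)·e^{-i(-1)(1.4934)} = -0.037570+0.051714i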